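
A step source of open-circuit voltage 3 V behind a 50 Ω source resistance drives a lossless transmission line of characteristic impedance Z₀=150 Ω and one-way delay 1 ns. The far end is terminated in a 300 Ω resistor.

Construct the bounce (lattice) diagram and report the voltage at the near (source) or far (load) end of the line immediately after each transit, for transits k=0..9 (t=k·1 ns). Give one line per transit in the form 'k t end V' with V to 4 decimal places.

0 0 source 2.2500
1 1 load 3.0000
2 2 source 2.6250
3 3 load 2.5000
4 4 source 2.5625
5 5 load 2.5833
6 6 source 2.5729
7 7 load 2.5694
8 8 source 2.5712
9 9 load 2.5718

Γ_L=0.333333, Γ_S=-0.500000; launch V₁=3·150/200=2.250000
k=0 src: V=2.2500
k=1 load: inc=2.250000, refl=2.250000·0.333333=0.7500; V=0.000000+2.250000+0.750000=3.0000
k=2 src: inc=0.750000, refl=0.750000·-0.500000=-0.3750; V=2.250000+0.750000+-0.375000=2.6250
k=3 load: inc=-0.375000, refl=-0.375000·0.333333=-0.1250; V=3.000000+-0.375000+-0.125000=2.5000
k=4 src: inc=-0.125000, refl=-0.125000·-0.500000=0.0625; V=2.625000+-0.125000+0.062500=2.5625
k=5 load: inc=0.062500, refl=0.062500·0.333333=0.0208; V=2.500000+0.062500+0.020833=2.5833
k=6 src: inc=0.020833, refl=0.020833·-0.500000=-0.0104; V=2.562500+0.020833+-0.010417=2.5729
k=7 load: inc=-0.010417, refl=-0.010417·0.333333=-0.0035; V=2.583333+-0.010417+-0.003472=2.5694
k=8 src: inc=-0.003472, refl=-0.003472·-0.500000=0.0017; V=2.572917+-0.003472+0.001736=2.5712
k=9 load: inc=0.001736, refl=0.001736·0.333333=0.0006; V=2.569444+0.001736+0.000579=2.5718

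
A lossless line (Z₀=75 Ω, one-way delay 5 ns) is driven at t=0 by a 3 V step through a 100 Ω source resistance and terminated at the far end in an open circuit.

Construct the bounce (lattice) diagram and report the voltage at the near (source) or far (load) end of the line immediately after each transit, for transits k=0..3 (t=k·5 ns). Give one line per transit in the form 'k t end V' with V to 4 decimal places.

0 0 source 1.2857
1 5 load 2.5714
2 10 source 2.7551
3 15 load 2.9388

Γ_L=1.000000, Γ_S=0.142857; launch V₁=3·75/175=1.285714
k=0 src: V=1.2857
k=1 load: inc=1.285714, refl=1.285714·1.000000=1.2857; V=0.000000+1.285714+1.285714=2.5714
k=2 src: inc=1.285714, refl=1.285714·0.142857=0.1837; V=1.285714+1.285714+0.183673=2.7551
k=3 load: inc=0.183673, refl=0.183673·1.000000=0.1837; V=2.571429+0.183673+0.183673=2.9388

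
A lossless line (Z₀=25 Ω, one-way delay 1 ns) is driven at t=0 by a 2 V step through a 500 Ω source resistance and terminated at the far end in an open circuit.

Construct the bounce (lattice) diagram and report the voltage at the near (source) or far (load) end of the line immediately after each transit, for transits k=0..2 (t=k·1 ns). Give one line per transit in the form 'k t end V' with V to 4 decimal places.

Γ_L=1.000000, Γ_S=0.904762; launch V₁=2·25/525=0.095238
k=0 src: V=0.0952
k=1 load: inc=0.095238, refl=0.095238·1.000000=0.0952; V=0.000000+0.095238+0.095238=0.1905
k=2 src: inc=0.095238, refl=0.095238·0.904762=0.0862; V=0.095238+0.095238+0.086168=0.2766

0 0 source 0.0952
1 1 load 0.1905
2 2 source 0.2766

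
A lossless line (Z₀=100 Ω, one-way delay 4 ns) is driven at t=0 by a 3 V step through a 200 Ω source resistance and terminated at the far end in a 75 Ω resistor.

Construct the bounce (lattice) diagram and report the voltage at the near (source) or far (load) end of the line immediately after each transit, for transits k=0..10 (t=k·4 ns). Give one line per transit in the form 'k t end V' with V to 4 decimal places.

0 0 source 1.0000
1 4 load 0.8571
2 8 source 0.8095
3 12 load 0.8163
4 16 source 0.8186
5 20 load 0.8183
6 24 source 0.8182
7 28 load 0.8182
8 32 source 0.8182
9 36 load 0.8182
10 40 source 0.8182

Γ_L=-0.142857, Γ_S=0.333333; launch V₁=3·100/300=1.000000
k=0 src: V=1.0000
k=1 load: inc=1.000000, refl=1.000000·-0.142857=-0.1429; V=0.000000+1.000000+-0.142857=0.8571
k=2 src: inc=-0.142857, refl=-0.142857·0.333333=-0.0476; V=1.000000+-0.142857+-0.047619=0.8095
k=3 load: inc=-0.047619, refl=-0.047619·-0.142857=0.0068; V=0.857143+-0.047619+0.006803=0.8163
k=4 src: inc=0.006803, refl=0.006803·0.333333=0.0023; V=0.809524+0.006803+0.002268=0.8186
k=5 load: inc=0.002268, refl=0.002268·-0.142857=-0.0003; V=0.816327+0.002268+-0.000324=0.8183
k=6 src: inc=-0.000324, refl=-0.000324·0.333333=-0.0001; V=0.818594+-0.000324+-0.000108=0.8182
k=7 load: inc=-0.000108, refl=-0.000108·-0.142857=0.0000; V=0.818270+-0.000108+0.000015=0.8182
k=8 src: inc=0.000015, refl=0.000015·0.333333=0.0000; V=0.818162+0.000015+0.000005=0.8182
k=9 load: inc=0.000005, refl=0.000005·-0.142857=-0.0000; V=0.818178+0.000005+-0.000001=0.8182
k=10 src: inc=-0.000001, refl=-0.000001·0.333333=-0.0000; V=0.818183+-0.000001+-0.000000=0.8182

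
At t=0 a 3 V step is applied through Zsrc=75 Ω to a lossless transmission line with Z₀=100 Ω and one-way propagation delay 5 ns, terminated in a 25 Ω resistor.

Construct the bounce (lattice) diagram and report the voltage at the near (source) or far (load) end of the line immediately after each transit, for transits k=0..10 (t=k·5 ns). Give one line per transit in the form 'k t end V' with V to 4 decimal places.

Γ_L=-0.600000, Γ_S=-0.142857; launch V₁=3·100/175=1.714286
k=0 src: V=1.7143
k=1 load: inc=1.714286, refl=1.714286·-0.600000=-1.0286; V=0.000000+1.714286+-1.028571=0.6857
k=2 src: inc=-1.028571, refl=-1.028571·-0.142857=0.1469; V=1.714286+-1.028571+0.146939=0.8327
k=3 load: inc=0.146939, refl=0.146939·-0.600000=-0.0882; V=0.685714+0.146939+-0.088163=0.7445
k=4 src: inc=-0.088163, refl=-0.088163·-0.142857=0.0126; V=0.832653+-0.088163+0.012595=0.7571
k=5 load: inc=0.012595, refl=0.012595·-0.600000=-0.0076; V=0.744490+0.012595+-0.007557=0.7495
k=6 src: inc=-0.007557, refl=-0.007557·-0.142857=0.0011; V=0.757085+-0.007557+0.001080=0.7506
k=7 load: inc=0.001080, refl=0.001080·-0.600000=-0.0006; V=0.749528+0.001080+-0.000648=0.7500
k=8 src: inc=-0.000648, refl=-0.000648·-0.142857=0.0001; V=0.750607+-0.000648+0.000093=0.7501
k=9 load: inc=0.000093, refl=0.000093·-0.600000=-0.0001; V=0.749960+0.000093+-0.000056=0.7500
k=10 src: inc=-0.000056, refl=-0.000056·-0.142857=0.0000; V=0.750052+-0.000056+0.000008=0.7500

0 0 source 1.7143
1 5 load 0.6857
2 10 source 0.8327
3 15 load 0.7445
4 20 source 0.7571
5 25 load 0.7495
6 30 source 0.7506
7 35 load 0.7500
8 40 source 0.7501
9 45 load 0.7500
10 50 source 0.7500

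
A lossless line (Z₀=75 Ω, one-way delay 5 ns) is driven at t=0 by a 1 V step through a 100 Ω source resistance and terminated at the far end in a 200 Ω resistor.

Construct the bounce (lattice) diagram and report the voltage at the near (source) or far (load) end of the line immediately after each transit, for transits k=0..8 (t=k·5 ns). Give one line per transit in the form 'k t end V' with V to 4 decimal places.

0 0 source 0.4286
1 5 load 0.6234
2 10 source 0.6512
3 15 load 0.6639
4 20 source 0.6657
5 25 load 0.6665
6 30 source 0.6666
7 35 load 0.6667
8 40 source 0.6667

Γ_L=0.454545, Γ_S=0.142857; launch V₁=1·75/175=0.428571
k=0 src: V=0.4286
k=1 load: inc=0.428571, refl=0.428571·0.454545=0.1948; V=0.000000+0.428571+0.194805=0.6234
k=2 src: inc=0.194805, refl=0.194805·0.142857=0.0278; V=0.428571+0.194805+0.027829=0.6512
k=3 load: inc=0.027829, refl=0.027829·0.454545=0.0126; V=0.623377+0.027829+0.012650=0.6639
k=4 src: inc=0.012650, refl=0.012650·0.142857=0.0018; V=0.651206+0.012650+0.001807=0.6657
k=5 load: inc=0.001807, refl=0.001807·0.454545=0.0008; V=0.663856+0.001807+0.000821=0.6665
k=6 src: inc=0.000821, refl=0.000821·0.142857=0.0001; V=0.665663+0.000821+0.000117=0.6666
k=7 load: inc=0.000117, refl=0.000117·0.454545=0.0001; V=0.666484+0.000117+0.000053=0.6667
k=8 src: inc=0.000053, refl=0.000053·0.142857=0.0000; V=0.666601+0.000053+0.000008=0.6667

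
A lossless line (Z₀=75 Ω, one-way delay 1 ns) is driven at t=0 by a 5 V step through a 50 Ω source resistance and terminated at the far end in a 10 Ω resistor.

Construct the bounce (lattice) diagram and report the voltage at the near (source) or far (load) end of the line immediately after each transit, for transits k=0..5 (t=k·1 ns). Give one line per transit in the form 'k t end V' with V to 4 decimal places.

Γ_L=-0.764706, Γ_S=-0.200000; launch V₁=5·75/125=3.000000
k=0 src: V=3.0000
k=1 load: inc=3.000000, refl=3.000000·-0.764706=-2.2941; V=0.000000+3.000000+-2.294118=0.7059
k=2 src: inc=-2.294118, refl=-2.294118·-0.200000=0.4588; V=3.000000+-2.294118+0.458824=1.1647
k=3 load: inc=0.458824, refl=0.458824·-0.764706=-0.3509; V=0.705882+0.458824+-0.350865=0.8138
k=4 src: inc=-0.350865, refl=-0.350865·-0.200000=0.0702; V=1.164706+-0.350865+0.070173=0.8840
k=5 load: inc=0.070173, refl=0.070173·-0.764706=-0.0537; V=0.813841+0.070173+-0.053662=0.8304

0 0 source 3.0000
1 1 load 0.7059
2 2 source 1.1647
3 3 load 0.8138
4 4 source 0.8840
5 5 load 0.8304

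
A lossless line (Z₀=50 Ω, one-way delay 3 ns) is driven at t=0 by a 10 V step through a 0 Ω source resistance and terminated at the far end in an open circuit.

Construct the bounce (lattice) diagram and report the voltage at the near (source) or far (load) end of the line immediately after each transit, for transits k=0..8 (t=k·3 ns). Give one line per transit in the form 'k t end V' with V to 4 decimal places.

0 0 source 10.0000
1 3 load 20.0000
2 6 source 10.0000
3 9 load 0.0000
4 12 source 10.0000
5 15 load 20.0000
6 18 source 10.0000
7 21 load 0.0000
8 24 source 10.0000

Γ_L=1.000000, Γ_S=-1.000000; launch V₁=10·50/50=10.000000
k=0 src: V=10.0000
k=1 load: inc=10.000000, refl=10.000000·1.000000=10.0000; V=0.000000+10.000000+10.000000=20.0000
k=2 src: inc=10.000000, refl=10.000000·-1.000000=-10.0000; V=10.000000+10.000000+-10.000000=10.0000
k=3 load: inc=-10.000000, refl=-10.000000·1.000000=-10.0000; V=20.000000+-10.000000+-10.000000=0.0000
k=4 src: inc=-10.000000, refl=-10.000000·-1.000000=10.0000; V=10.000000+-10.000000+10.000000=10.0000
k=5 load: inc=10.000000, refl=10.000000·1.000000=10.0000; V=0.000000+10.000000+10.000000=20.0000
k=6 src: inc=10.000000, refl=10.000000·-1.000000=-10.0000; V=10.000000+10.000000+-10.000000=10.0000
k=7 load: inc=-10.000000, refl=-10.000000·1.000000=-10.0000; V=20.000000+-10.000000+-10.000000=0.0000
k=8 src: inc=-10.000000, refl=-10.000000·-1.000000=10.0000; V=10.000000+-10.000000+10.000000=10.0000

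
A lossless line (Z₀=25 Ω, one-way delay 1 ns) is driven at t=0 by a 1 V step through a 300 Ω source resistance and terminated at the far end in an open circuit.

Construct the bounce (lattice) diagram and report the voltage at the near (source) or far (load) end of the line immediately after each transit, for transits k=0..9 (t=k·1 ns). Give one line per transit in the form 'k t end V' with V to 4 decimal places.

0 0 source 0.0769
1 1 load 0.1538
2 2 source 0.2189
3 3 load 0.2840
4 4 source 0.3391
5 5 load 0.3942
6 6 source 0.4408
7 7 load 0.4874
8 8 source 0.5268
9 9 load 0.5662

Γ_L=1.000000, Γ_S=0.846154; launch V₁=1·25/325=0.076923
k=0 src: V=0.0769
k=1 load: inc=0.076923, refl=0.076923·1.000000=0.0769; V=0.000000+0.076923+0.076923=0.1538
k=2 src: inc=0.076923, refl=0.076923·0.846154=0.0651; V=0.076923+0.076923+0.065089=0.2189
k=3 load: inc=0.065089, refl=0.065089·1.000000=0.0651; V=0.153846+0.065089+0.065089=0.2840
k=4 src: inc=0.065089, refl=0.065089·0.846154=0.0551; V=0.218935+0.065089+0.055075=0.3391
k=5 load: inc=0.055075, refl=0.055075·1.000000=0.0551; V=0.284024+0.055075+0.055075=0.3942
k=6 src: inc=0.055075, refl=0.055075·0.846154=0.0466; V=0.339099+0.055075+0.046602=0.4408
k=7 load: inc=0.046602, refl=0.046602·1.000000=0.0466; V=0.394174+0.046602+0.046602=0.4874
k=8 src: inc=0.046602, refl=0.046602·0.846154=0.0394; V=0.440776+0.046602+0.039432=0.5268
k=9 load: inc=0.039432, refl=0.039432·1.000000=0.0394; V=0.487378+0.039432+0.039432=0.5662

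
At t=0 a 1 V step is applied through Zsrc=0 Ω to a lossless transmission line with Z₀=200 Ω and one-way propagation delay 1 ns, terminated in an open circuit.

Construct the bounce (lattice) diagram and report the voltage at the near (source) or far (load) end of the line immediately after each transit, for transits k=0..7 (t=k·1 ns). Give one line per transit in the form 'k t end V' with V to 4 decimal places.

0 0 source 1.0000
1 1 load 2.0000
2 2 source 1.0000
3 3 load 0.0000
4 4 source 1.0000
5 5 load 2.0000
6 6 source 1.0000
7 7 load 0.0000

Γ_L=1.000000, Γ_S=-1.000000; launch V₁=1·200/200=1.000000
k=0 src: V=1.0000
k=1 load: inc=1.000000, refl=1.000000·1.000000=1.0000; V=0.000000+1.000000+1.000000=2.0000
k=2 src: inc=1.000000, refl=1.000000·-1.000000=-1.0000; V=1.000000+1.000000+-1.000000=1.0000
k=3 load: inc=-1.000000, refl=-1.000000·1.000000=-1.0000; V=2.000000+-1.000000+-1.000000=0.0000
k=4 src: inc=-1.000000, refl=-1.000000·-1.000000=1.0000; V=1.000000+-1.000000+1.000000=1.0000
k=5 load: inc=1.000000, refl=1.000000·1.000000=1.0000; V=0.000000+1.000000+1.000000=2.0000
k=6 src: inc=1.000000, refl=1.000000·-1.000000=-1.0000; V=1.000000+1.000000+-1.000000=1.0000
k=7 load: inc=-1.000000, refl=-1.000000·1.000000=-1.0000; V=2.000000+-1.000000+-1.000000=0.0000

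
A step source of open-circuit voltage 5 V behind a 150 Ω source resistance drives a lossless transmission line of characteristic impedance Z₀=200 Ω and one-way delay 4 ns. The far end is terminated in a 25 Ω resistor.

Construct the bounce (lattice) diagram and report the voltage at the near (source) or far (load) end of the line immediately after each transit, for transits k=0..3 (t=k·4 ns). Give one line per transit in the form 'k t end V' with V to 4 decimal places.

Γ_L=-0.777778, Γ_S=-0.142857; launch V₁=5·200/350=2.857143
k=0 src: V=2.8571
k=1 load: inc=2.857143, refl=2.857143·-0.777778=-2.2222; V=0.000000+2.857143+-2.222222=0.6349
k=2 src: inc=-2.222222, refl=-2.222222·-0.142857=0.3175; V=2.857143+-2.222222+0.317460=0.9524
k=3 load: inc=0.317460, refl=0.317460·-0.777778=-0.2469; V=0.634921+0.317460+-0.246914=0.7055

0 0 source 2.8571
1 4 load 0.6349
2 8 source 0.9524
3 12 load 0.7055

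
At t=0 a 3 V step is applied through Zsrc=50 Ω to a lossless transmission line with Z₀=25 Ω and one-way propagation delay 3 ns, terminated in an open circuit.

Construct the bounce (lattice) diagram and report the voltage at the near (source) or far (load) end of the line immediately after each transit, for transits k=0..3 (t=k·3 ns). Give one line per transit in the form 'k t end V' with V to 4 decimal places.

0 0 source 1.0000
1 3 load 2.0000
2 6 source 2.3333
3 9 load 2.6667

Γ_L=1.000000, Γ_S=0.333333; launch V₁=3·25/75=1.000000
k=0 src: V=1.0000
k=1 load: inc=1.000000, refl=1.000000·1.000000=1.0000; V=0.000000+1.000000+1.000000=2.0000
k=2 src: inc=1.000000, refl=1.000000·0.333333=0.3333; V=1.000000+1.000000+0.333333=2.3333
k=3 load: inc=0.333333, refl=0.333333·1.000000=0.3333; V=2.000000+0.333333+0.333333=2.6667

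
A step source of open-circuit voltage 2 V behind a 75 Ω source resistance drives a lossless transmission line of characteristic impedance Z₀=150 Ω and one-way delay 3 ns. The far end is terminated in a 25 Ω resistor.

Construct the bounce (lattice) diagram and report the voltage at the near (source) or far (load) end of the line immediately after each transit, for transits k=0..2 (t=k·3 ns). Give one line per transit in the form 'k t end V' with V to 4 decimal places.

0 0 source 1.3333
1 3 load 0.3810
2 6 source 0.6984

Γ_L=-0.714286, Γ_S=-0.333333; launch V₁=2·150/225=1.333333
k=0 src: V=1.3333
k=1 load: inc=1.333333, refl=1.333333·-0.714286=-0.9524; V=0.000000+1.333333+-0.952381=0.3810
k=2 src: inc=-0.952381, refl=-0.952381·-0.333333=0.3175; V=1.333333+-0.952381+0.317460=0.6984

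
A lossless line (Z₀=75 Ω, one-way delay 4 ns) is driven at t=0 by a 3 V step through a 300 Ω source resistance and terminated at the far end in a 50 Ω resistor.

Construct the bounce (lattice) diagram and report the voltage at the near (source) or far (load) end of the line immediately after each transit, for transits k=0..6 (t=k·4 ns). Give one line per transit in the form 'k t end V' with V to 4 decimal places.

0 0 source 0.6000
1 4 load 0.4800
2 8 source 0.4080
3 12 load 0.4224
4 16 source 0.4310
5 20 load 0.4293
6 24 source 0.4283

Γ_L=-0.200000, Γ_S=0.600000; launch V₁=3·75/375=0.600000
k=0 src: V=0.6000
k=1 load: inc=0.600000, refl=0.600000·-0.200000=-0.1200; V=0.000000+0.600000+-0.120000=0.4800
k=2 src: inc=-0.120000, refl=-0.120000·0.600000=-0.0720; V=0.600000+-0.120000+-0.072000=0.4080
k=3 load: inc=-0.072000, refl=-0.072000·-0.200000=0.0144; V=0.480000+-0.072000+0.014400=0.4224
k=4 src: inc=0.014400, refl=0.014400·0.600000=0.0086; V=0.408000+0.014400+0.008640=0.4310
k=5 load: inc=0.008640, refl=0.008640·-0.200000=-0.0017; V=0.422400+0.008640+-0.001728=0.4293
k=6 src: inc=-0.001728, refl=-0.001728·0.600000=-0.0010; V=0.431040+-0.001728+-0.001037=0.4283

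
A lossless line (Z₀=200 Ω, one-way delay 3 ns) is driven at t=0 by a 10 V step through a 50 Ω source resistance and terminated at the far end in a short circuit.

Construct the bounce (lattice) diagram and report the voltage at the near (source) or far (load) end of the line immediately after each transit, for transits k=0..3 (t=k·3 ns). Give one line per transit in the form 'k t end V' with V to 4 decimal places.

0 0 source 8.0000
1 3 load 0.0000
2 6 source 4.8000
3 9 load 0.0000

Γ_L=-1.000000, Γ_S=-0.600000; launch V₁=10·200/250=8.000000
k=0 src: V=8.0000
k=1 load: inc=8.000000, refl=8.000000·-1.000000=-8.0000; V=0.000000+8.000000+-8.000000=0.0000
k=2 src: inc=-8.000000, refl=-8.000000·-0.600000=4.8000; V=8.000000+-8.000000+4.800000=4.8000
k=3 load: inc=4.800000, refl=4.800000·-1.000000=-4.8000; V=0.000000+4.800000+-4.800000=0.0000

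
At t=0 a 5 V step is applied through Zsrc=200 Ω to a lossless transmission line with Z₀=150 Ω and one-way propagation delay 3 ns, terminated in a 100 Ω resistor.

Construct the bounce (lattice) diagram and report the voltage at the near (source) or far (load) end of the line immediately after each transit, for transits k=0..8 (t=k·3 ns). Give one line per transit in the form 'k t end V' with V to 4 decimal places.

Γ_L=-0.200000, Γ_S=0.142857; launch V₁=5·150/350=2.142857
k=0 src: V=2.1429
k=1 load: inc=2.142857, refl=2.142857·-0.200000=-0.4286; V=0.000000+2.142857+-0.428571=1.7143
k=2 src: inc=-0.428571, refl=-0.428571·0.142857=-0.0612; V=2.142857+-0.428571+-0.061224=1.6531
k=3 load: inc=-0.061224, refl=-0.061224·-0.200000=0.0122; V=1.714286+-0.061224+0.012245=1.6653
k=4 src: inc=0.012245, refl=0.012245·0.142857=0.0017; V=1.653061+0.012245+0.001749=1.6671
k=5 load: inc=0.001749, refl=0.001749·-0.200000=-0.0003; V=1.665306+0.001749+-0.000350=1.6667
k=6 src: inc=-0.000350, refl=-0.000350·0.142857=-0.0000; V=1.667055+-0.000350+-0.000050=1.6667
k=7 load: inc=-0.000050, refl=-0.000050·-0.200000=0.0000; V=1.666706+-0.000050+0.000010=1.6667
k=8 src: inc=0.000010, refl=0.000010·0.142857=0.0000; V=1.666656+0.000010+0.000001=1.6667

0 0 source 2.1429
1 3 load 1.7143
2 6 source 1.6531
3 9 load 1.6653
4 12 source 1.6671
5 15 load 1.6667
6 18 source 1.6667
7 21 load 1.6667
8 24 source 1.6667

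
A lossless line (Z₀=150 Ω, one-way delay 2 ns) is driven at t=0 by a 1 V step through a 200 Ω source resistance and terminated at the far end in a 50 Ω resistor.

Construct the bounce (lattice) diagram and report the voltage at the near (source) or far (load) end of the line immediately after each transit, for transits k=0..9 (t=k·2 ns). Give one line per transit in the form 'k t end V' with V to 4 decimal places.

0 0 source 0.4286
1 2 load 0.2143
2 4 source 0.1837
3 6 load 0.1990
4 8 source 0.2012
5 10 load 0.2001
6 12 source 0.1999
7 14 load 0.2000
8 16 source 0.2000
9 18 load 0.2000

Γ_L=-0.500000, Γ_S=0.142857; launch V₁=1·150/350=0.428571
k=0 src: V=0.4286
k=1 load: inc=0.428571, refl=0.428571·-0.500000=-0.2143; V=0.000000+0.428571+-0.214286=0.2143
k=2 src: inc=-0.214286, refl=-0.214286·0.142857=-0.0306; V=0.428571+-0.214286+-0.030612=0.1837
k=3 load: inc=-0.030612, refl=-0.030612·-0.500000=0.0153; V=0.214286+-0.030612+0.015306=0.1990
k=4 src: inc=0.015306, refl=0.015306·0.142857=0.0022; V=0.183673+0.015306+0.002187=0.2012
k=5 load: inc=0.002187, refl=0.002187·-0.500000=-0.0011; V=0.198980+0.002187+-0.001093=0.2001
k=6 src: inc=-0.001093, refl=-0.001093·0.142857=-0.0002; V=0.201166+-0.001093+-0.000156=0.1999
k=7 load: inc=-0.000156, refl=-0.000156·-0.500000=0.0001; V=0.200073+-0.000156+0.000078=0.2000
k=8 src: inc=0.000078, refl=0.000078·0.142857=0.0000; V=0.199917+0.000078+0.000011=0.2000
k=9 load: inc=0.000011, refl=0.000011·-0.500000=-0.0000; V=0.199995+0.000011+-0.000006=0.2000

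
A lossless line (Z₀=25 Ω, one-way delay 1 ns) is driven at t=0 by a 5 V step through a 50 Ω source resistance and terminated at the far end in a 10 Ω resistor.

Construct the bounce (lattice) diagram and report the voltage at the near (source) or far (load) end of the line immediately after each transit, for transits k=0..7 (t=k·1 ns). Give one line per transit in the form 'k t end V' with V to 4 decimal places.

Γ_L=-0.428571, Γ_S=0.333333; launch V₁=5·25/75=1.666667
k=0 src: V=1.6667
k=1 load: inc=1.666667, refl=1.666667·-0.428571=-0.7143; V=0.000000+1.666667+-0.714286=0.9524
k=2 src: inc=-0.714286, refl=-0.714286·0.333333=-0.2381; V=1.666667+-0.714286+-0.238095=0.7143
k=3 load: inc=-0.238095, refl=-0.238095·-0.428571=0.1020; V=0.952381+-0.238095+0.102041=0.8163
k=4 src: inc=0.102041, refl=0.102041·0.333333=0.0340; V=0.714286+0.102041+0.034014=0.8503
k=5 load: inc=0.034014, refl=0.034014·-0.428571=-0.0146; V=0.816327+0.034014+-0.014577=0.8358
k=6 src: inc=-0.014577, refl=-0.014577·0.333333=-0.0049; V=0.850340+-0.014577+-0.004859=0.8309
k=7 load: inc=-0.004859, refl=-0.004859·-0.428571=0.0021; V=0.835763+-0.004859+0.002082=0.8330

0 0 source 1.6667
1 1 load 0.9524
2 2 source 0.7143
3 3 load 0.8163
4 4 source 0.8503
5 5 load 0.8358
6 6 source 0.8309
7 7 load 0.8330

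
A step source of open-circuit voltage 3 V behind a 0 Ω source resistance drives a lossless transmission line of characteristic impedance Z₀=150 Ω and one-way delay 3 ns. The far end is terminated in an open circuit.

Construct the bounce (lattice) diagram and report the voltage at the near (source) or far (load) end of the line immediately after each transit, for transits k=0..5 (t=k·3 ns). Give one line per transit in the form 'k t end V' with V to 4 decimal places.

Γ_L=1.000000, Γ_S=-1.000000; launch V₁=3·150/150=3.000000
k=0 src: V=3.0000
k=1 load: inc=3.000000, refl=3.000000·1.000000=3.0000; V=0.000000+3.000000+3.000000=6.0000
k=2 src: inc=3.000000, refl=3.000000·-1.000000=-3.0000; V=3.000000+3.000000+-3.000000=3.0000
k=3 load: inc=-3.000000, refl=-3.000000·1.000000=-3.0000; V=6.000000+-3.000000+-3.000000=0.0000
k=4 src: inc=-3.000000, refl=-3.000000·-1.000000=3.0000; V=3.000000+-3.000000+3.000000=3.0000
k=5 load: inc=3.000000, refl=3.000000·1.000000=3.0000; V=0.000000+3.000000+3.000000=6.0000

0 0 source 3.0000
1 3 load 6.0000
2 6 source 3.0000
3 9 load 0.0000
4 12 source 3.0000
5 15 load 6.0000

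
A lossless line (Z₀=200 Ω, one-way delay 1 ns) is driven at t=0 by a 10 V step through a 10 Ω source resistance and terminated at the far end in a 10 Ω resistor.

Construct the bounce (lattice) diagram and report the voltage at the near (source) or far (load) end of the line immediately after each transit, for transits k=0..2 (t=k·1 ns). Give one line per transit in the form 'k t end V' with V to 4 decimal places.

0 0 source 9.5238
1 1 load 0.9070
2 2 source 8.7032

Γ_L=-0.904762, Γ_S=-0.904762; launch V₁=10·200/210=9.523810
k=0 src: V=9.5238
k=1 load: inc=9.523810, refl=9.523810·-0.904762=-8.6168; V=0.000000+9.523810+-8.616780=0.9070
k=2 src: inc=-8.616780, refl=-8.616780·-0.904762=7.7961; V=9.523810+-8.616780+7.796134=8.7032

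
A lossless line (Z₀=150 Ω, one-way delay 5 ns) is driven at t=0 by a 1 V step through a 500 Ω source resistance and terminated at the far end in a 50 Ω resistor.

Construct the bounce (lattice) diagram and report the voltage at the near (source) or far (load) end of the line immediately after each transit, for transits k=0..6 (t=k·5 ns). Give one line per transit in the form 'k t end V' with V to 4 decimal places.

Γ_L=-0.500000, Γ_S=0.538462; launch V₁=1·150/650=0.230769
k=0 src: V=0.2308
k=1 load: inc=0.230769, refl=0.230769·-0.500000=-0.1154; V=0.000000+0.230769+-0.115385=0.1154
k=2 src: inc=-0.115385, refl=-0.115385·0.538462=-0.0621; V=0.230769+-0.115385+-0.062130=0.0533
k=3 load: inc=-0.062130, refl=-0.062130·-0.500000=0.0311; V=0.115385+-0.062130+0.031065=0.0843
k=4 src: inc=0.031065, refl=0.031065·0.538462=0.0167; V=0.053254+0.031065+0.016727=0.1010
k=5 load: inc=0.016727, refl=0.016727·-0.500000=-0.0084; V=0.084320+0.016727+-0.008364=0.0927
k=6 src: inc=-0.008364, refl=-0.008364·0.538462=-0.0045; V=0.101047+-0.008364+-0.004504=0.0882

0 0 source 0.2308
1 5 load 0.1154
2 10 source 0.0533
3 15 load 0.0843
4 20 source 0.1010
5 25 load 0.0927
6 30 source 0.0882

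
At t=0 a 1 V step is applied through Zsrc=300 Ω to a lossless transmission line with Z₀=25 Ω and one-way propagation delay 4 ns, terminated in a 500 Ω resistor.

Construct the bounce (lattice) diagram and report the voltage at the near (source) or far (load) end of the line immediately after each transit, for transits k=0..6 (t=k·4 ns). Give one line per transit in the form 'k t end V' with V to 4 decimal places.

Γ_L=0.904762, Γ_S=0.846154; launch V₁=1·25/325=0.076923
k=0 src: V=0.0769
k=1 load: inc=0.076923, refl=0.076923·0.904762=0.0696; V=0.000000+0.076923+0.069597=0.1465
k=2 src: inc=0.069597, refl=0.069597·0.846154=0.0589; V=0.076923+0.069597+0.058890=0.2054
k=3 load: inc=0.058890, refl=0.058890·0.904762=0.0533; V=0.146520+0.058890+0.053281=0.2587
k=4 src: inc=0.053281, refl=0.053281·0.846154=0.0451; V=0.205410+0.053281+0.045084=0.3038
k=5 load: inc=0.045084, refl=0.045084·0.904762=0.0408; V=0.258691+0.045084+0.040790=0.3446
k=6 src: inc=0.040790, refl=0.040790·0.846154=0.0345; V=0.303775+0.040790+0.034515=0.3791

0 0 source 0.0769
1 4 load 0.1465
2 8 source 0.2054
3 12 load 0.2587
4 16 source 0.3038
5 20 load 0.3446
6 24 source 0.3791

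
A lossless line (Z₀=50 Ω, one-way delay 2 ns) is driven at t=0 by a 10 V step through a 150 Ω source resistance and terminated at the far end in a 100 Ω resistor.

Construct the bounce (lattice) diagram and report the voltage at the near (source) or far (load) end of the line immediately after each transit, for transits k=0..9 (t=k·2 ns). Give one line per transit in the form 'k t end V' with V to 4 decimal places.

0 0 source 2.5000
1 2 load 3.3333
2 4 source 3.7500
3 6 load 3.8889
4 8 source 3.9583
5 10 load 3.9815
6 12 source 3.9931
7 14 load 3.9969
8 16 source 3.9988
9 18 load 3.9995

Γ_L=0.333333, Γ_S=0.500000; launch V₁=10·50/200=2.500000
k=0 src: V=2.5000
k=1 load: inc=2.500000, refl=2.500000·0.333333=0.8333; V=0.000000+2.500000+0.833333=3.3333
k=2 src: inc=0.833333, refl=0.833333·0.500000=0.4167; V=2.500000+0.833333+0.416667=3.7500
k=3 load: inc=0.416667, refl=0.416667·0.333333=0.1389; V=3.333333+0.416667+0.138889=3.8889
k=4 src: inc=0.138889, refl=0.138889·0.500000=0.0694; V=3.750000+0.138889+0.069444=3.9583
k=5 load: inc=0.069444, refl=0.069444·0.333333=0.0231; V=3.888889+0.069444+0.023148=3.9815
k=6 src: inc=0.023148, refl=0.023148·0.500000=0.0116; V=3.958333+0.023148+0.011574=3.9931
k=7 load: inc=0.011574, refl=0.011574·0.333333=0.0039; V=3.981481+0.011574+0.003858=3.9969
k=8 src: inc=0.003858, refl=0.003858·0.500000=0.0019; V=3.993056+0.003858+0.001929=3.9988
k=9 load: inc=0.001929, refl=0.001929·0.333333=0.0006; V=3.996914+0.001929+0.000643=3.9995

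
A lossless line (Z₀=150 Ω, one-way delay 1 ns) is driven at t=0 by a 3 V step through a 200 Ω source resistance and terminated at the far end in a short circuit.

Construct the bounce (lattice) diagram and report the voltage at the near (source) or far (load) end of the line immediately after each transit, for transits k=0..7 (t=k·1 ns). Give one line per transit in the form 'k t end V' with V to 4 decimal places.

Γ_L=-1.000000, Γ_S=0.142857; launch V₁=3·150/350=1.285714
k=0 src: V=1.2857
k=1 load: inc=1.285714, refl=1.285714·-1.000000=-1.2857; V=0.000000+1.285714+-1.285714=0.0000
k=2 src: inc=-1.285714, refl=-1.285714·0.142857=-0.1837; V=1.285714+-1.285714+-0.183673=-0.1837
k=3 load: inc=-0.183673, refl=-0.183673·-1.000000=0.1837; V=0.000000+-0.183673+0.183673=0.0000
k=4 src: inc=0.183673, refl=0.183673·0.142857=0.0262; V=-0.183673+0.183673+0.026239=0.0262
k=5 load: inc=0.026239, refl=0.026239·-1.000000=-0.0262; V=0.000000+0.026239+-0.026239=0.0000
k=6 src: inc=-0.026239, refl=-0.026239·0.142857=-0.0037; V=0.026239+-0.026239+-0.003748=-0.0037
k=7 load: inc=-0.003748, refl=-0.003748·-1.000000=0.0037; V=0.000000+-0.003748+0.003748=0.0000

0 0 source 1.2857
1 1 load 0.0000
2 2 source -0.1837
3 3 load 0.0000
4 4 source 0.0262
5 5 load 0.0000
6 6 source -0.0037
7 7 load 0.0000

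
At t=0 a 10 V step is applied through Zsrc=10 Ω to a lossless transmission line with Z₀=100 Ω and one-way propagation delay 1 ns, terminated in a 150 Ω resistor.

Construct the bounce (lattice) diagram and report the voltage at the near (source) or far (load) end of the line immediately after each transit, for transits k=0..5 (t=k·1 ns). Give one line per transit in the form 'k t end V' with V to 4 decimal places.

Γ_L=0.200000, Γ_S=-0.818182; launch V₁=10·100/110=9.090909
k=0 src: V=9.0909
k=1 load: inc=9.090909, refl=9.090909·0.200000=1.8182; V=0.000000+9.090909+1.818182=10.9091
k=2 src: inc=1.818182, refl=1.818182·-0.818182=-1.4876; V=9.090909+1.818182+-1.487603=9.4215
k=3 load: inc=-1.487603, refl=-1.487603·0.200000=-0.2975; V=10.909091+-1.487603+-0.297521=9.1240
k=4 src: inc=-0.297521, refl=-0.297521·-0.818182=0.2434; V=9.421488+-0.297521+0.243426=9.3674
k=5 load: inc=0.243426, refl=0.243426·0.200000=0.0487; V=9.123967+0.243426+0.048685=9.4161

0 0 source 9.0909
1 1 load 10.9091
2 2 source 9.4215
3 3 load 9.1240
4 4 source 9.3674
5 5 load 9.4161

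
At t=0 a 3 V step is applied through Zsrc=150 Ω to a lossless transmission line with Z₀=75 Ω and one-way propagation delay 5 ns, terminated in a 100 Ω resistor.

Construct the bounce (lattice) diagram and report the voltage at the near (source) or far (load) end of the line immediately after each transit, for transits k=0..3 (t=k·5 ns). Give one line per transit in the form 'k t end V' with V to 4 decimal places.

Γ_L=0.142857, Γ_S=0.333333; launch V₁=3·75/225=1.000000
k=0 src: V=1.0000
k=1 load: inc=1.000000, refl=1.000000·0.142857=0.1429; V=0.000000+1.000000+0.142857=1.1429
k=2 src: inc=0.142857, refl=0.142857·0.333333=0.0476; V=1.000000+0.142857+0.047619=1.1905
k=3 load: inc=0.047619, refl=0.047619·0.142857=0.0068; V=1.142857+0.047619+0.006803=1.1973

0 0 source 1.0000
1 5 load 1.1429
2 10 source 1.1905
3 15 load 1.1973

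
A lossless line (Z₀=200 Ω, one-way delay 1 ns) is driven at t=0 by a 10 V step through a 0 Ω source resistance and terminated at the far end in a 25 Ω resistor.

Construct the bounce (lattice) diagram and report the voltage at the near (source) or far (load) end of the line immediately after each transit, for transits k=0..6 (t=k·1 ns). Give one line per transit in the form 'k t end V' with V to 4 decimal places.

Γ_L=-0.777778, Γ_S=-1.000000; launch V₁=10·200/200=10.000000
k=0 src: V=10.0000
k=1 load: inc=10.000000, refl=10.000000·-0.777778=-7.7778; V=0.000000+10.000000+-7.777778=2.2222
k=2 src: inc=-7.777778, refl=-7.777778·-1.000000=7.7778; V=10.000000+-7.777778+7.777778=10.0000
k=3 load: inc=7.777778, refl=7.777778·-0.777778=-6.0494; V=2.222222+7.777778+-6.049383=3.9506
k=4 src: inc=-6.049383, refl=-6.049383·-1.000000=6.0494; V=10.000000+-6.049383+6.049383=10.0000
k=5 load: inc=6.049383, refl=6.049383·-0.777778=-4.7051; V=3.950617+6.049383+-4.705075=5.2949
k=6 src: inc=-4.705075, refl=-4.705075·-1.000000=4.7051; V=10.000000+-4.705075+4.705075=10.0000

0 0 source 10.0000
1 1 load 2.2222
2 2 source 10.0000
3 3 load 3.9506
4 4 source 10.0000
5 5 load 5.2949
6 6 source 10.0000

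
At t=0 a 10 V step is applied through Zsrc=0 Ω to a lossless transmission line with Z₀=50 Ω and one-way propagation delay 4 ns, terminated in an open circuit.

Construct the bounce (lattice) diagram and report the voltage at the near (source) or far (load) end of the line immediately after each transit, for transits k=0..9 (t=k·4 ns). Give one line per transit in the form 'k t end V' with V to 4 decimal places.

0 0 source 10.0000
1 4 load 20.0000
2 8 source 10.0000
3 12 load 0.0000
4 16 source 10.0000
5 20 load 20.0000
6 24 source 10.0000
7 28 load 0.0000
8 32 source 10.0000
9 36 load 20.0000

Γ_L=1.000000, Γ_S=-1.000000; launch V₁=10·50/50=10.000000
k=0 src: V=10.0000
k=1 load: inc=10.000000, refl=10.000000·1.000000=10.0000; V=0.000000+10.000000+10.000000=20.0000
k=2 src: inc=10.000000, refl=10.000000·-1.000000=-10.0000; V=10.000000+10.000000+-10.000000=10.0000
k=3 load: inc=-10.000000, refl=-10.000000·1.000000=-10.0000; V=20.000000+-10.000000+-10.000000=0.0000
k=4 src: inc=-10.000000, refl=-10.000000·-1.000000=10.0000; V=10.000000+-10.000000+10.000000=10.0000
k=5 load: inc=10.000000, refl=10.000000·1.000000=10.0000; V=0.000000+10.000000+10.000000=20.0000
k=6 src: inc=10.000000, refl=10.000000·-1.000000=-10.0000; V=10.000000+10.000000+-10.000000=10.0000
k=7 load: inc=-10.000000, refl=-10.000000·1.000000=-10.0000; V=20.000000+-10.000000+-10.000000=0.0000
k=8 src: inc=-10.000000, refl=-10.000000·-1.000000=10.0000; V=10.000000+-10.000000+10.000000=10.0000
k=9 load: inc=10.000000, refl=10.000000·1.000000=10.0000; V=0.000000+10.000000+10.000000=20.0000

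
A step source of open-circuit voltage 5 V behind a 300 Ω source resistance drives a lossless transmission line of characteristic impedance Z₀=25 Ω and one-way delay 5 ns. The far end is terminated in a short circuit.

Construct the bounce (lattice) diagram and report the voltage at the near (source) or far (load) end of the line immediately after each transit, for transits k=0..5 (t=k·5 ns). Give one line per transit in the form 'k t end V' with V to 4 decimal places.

0 0 source 0.3846
1 5 load 0.0000
2 10 source -0.3254
3 15 load 0.0000
4 20 source 0.2754
5 25 load 0.0000

Γ_L=-1.000000, Γ_S=0.846154; launch V₁=5·25/325=0.384615
k=0 src: V=0.3846
k=1 load: inc=0.384615, refl=0.384615·-1.000000=-0.3846; V=0.000000+0.384615+-0.384615=0.0000
k=2 src: inc=-0.384615, refl=-0.384615·0.846154=-0.3254; V=0.384615+-0.384615+-0.325444=-0.3254
k=3 load: inc=-0.325444, refl=-0.325444·-1.000000=0.3254; V=0.000000+-0.325444+0.325444=0.0000
k=4 src: inc=0.325444, refl=0.325444·0.846154=0.2754; V=-0.325444+0.325444+0.275376=0.2754
k=5 load: inc=0.275376, refl=0.275376·-1.000000=-0.2754; V=0.000000+0.275376+-0.275376=0.0000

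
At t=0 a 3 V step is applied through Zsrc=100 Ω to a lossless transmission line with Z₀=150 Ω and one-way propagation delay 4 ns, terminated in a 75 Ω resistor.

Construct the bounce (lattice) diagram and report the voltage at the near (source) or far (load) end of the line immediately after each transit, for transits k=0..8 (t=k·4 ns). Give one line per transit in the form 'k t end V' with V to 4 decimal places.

0 0 source 1.8000
1 4 load 1.2000
2 8 source 1.3200
3 12 load 1.2800
4 16 source 1.2880
5 20 load 1.2853
6 24 source 1.2859
7 28 load 1.2857
8 32 source 1.2857

Γ_L=-0.333333, Γ_S=-0.200000; launch V₁=3·150/250=1.800000
k=0 src: V=1.8000
k=1 load: inc=1.800000, refl=1.800000·-0.333333=-0.6000; V=0.000000+1.800000+-0.600000=1.2000
k=2 src: inc=-0.600000, refl=-0.600000·-0.200000=0.1200; V=1.800000+-0.600000+0.120000=1.3200
k=3 load: inc=0.120000, refl=0.120000·-0.333333=-0.0400; V=1.200000+0.120000+-0.040000=1.2800
k=4 src: inc=-0.040000, refl=-0.040000·-0.200000=0.0080; V=1.320000+-0.040000+0.008000=1.2880
k=5 load: inc=0.008000, refl=0.008000·-0.333333=-0.0027; V=1.280000+0.008000+-0.002667=1.2853
k=6 src: inc=-0.002667, refl=-0.002667·-0.200000=0.0005; V=1.288000+-0.002667+0.000533=1.2859
k=7 load: inc=0.000533, refl=0.000533·-0.333333=-0.0002; V=1.285333+0.000533+-0.000178=1.2857
k=8 src: inc=-0.000178, refl=-0.000178·-0.200000=0.0000; V=1.285867+-0.000178+0.000036=1.2857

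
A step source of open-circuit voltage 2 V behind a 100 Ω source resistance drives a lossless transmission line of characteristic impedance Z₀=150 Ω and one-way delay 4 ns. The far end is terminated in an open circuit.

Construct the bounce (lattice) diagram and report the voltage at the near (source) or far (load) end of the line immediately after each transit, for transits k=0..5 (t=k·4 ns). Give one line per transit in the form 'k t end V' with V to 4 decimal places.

Γ_L=1.000000, Γ_S=-0.200000; launch V₁=2·150/250=1.200000
k=0 src: V=1.2000
k=1 load: inc=1.200000, refl=1.200000·1.000000=1.2000; V=0.000000+1.200000+1.200000=2.4000
k=2 src: inc=1.200000, refl=1.200000·-0.200000=-0.2400; V=1.200000+1.200000+-0.240000=2.1600
k=3 load: inc=-0.240000, refl=-0.240000·1.000000=-0.2400; V=2.400000+-0.240000+-0.240000=1.9200
k=4 src: inc=-0.240000, refl=-0.240000·-0.200000=0.0480; V=2.160000+-0.240000+0.048000=1.9680
k=5 load: inc=0.048000, refl=0.048000·1.000000=0.0480; V=1.920000+0.048000+0.048000=2.0160

0 0 source 1.2000
1 4 load 2.4000
2 8 source 2.1600
3 12 load 1.9200
4 16 source 1.9680
5 20 load 2.0160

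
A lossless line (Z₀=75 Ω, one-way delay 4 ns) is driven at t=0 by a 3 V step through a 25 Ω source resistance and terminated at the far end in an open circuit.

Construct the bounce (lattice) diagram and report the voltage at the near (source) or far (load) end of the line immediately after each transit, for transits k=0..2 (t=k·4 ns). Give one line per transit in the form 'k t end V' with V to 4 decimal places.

0 0 source 2.2500
1 4 load 4.5000
2 8 source 3.3750

Γ_L=1.000000, Γ_S=-0.500000; launch V₁=3·75/100=2.250000
k=0 src: V=2.2500
k=1 load: inc=2.250000, refl=2.250000·1.000000=2.2500; V=0.000000+2.250000+2.250000=4.5000
k=2 src: inc=2.250000, refl=2.250000·-0.500000=-1.1250; V=2.250000+2.250000+-1.125000=3.3750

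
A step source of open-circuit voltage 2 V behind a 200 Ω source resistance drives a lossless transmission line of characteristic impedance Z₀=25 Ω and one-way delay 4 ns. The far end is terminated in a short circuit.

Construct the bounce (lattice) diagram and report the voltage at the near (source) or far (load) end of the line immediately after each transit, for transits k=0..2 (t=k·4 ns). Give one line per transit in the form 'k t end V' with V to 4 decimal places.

0 0 source 0.2222
1 4 load 0.0000
2 8 source -0.1728

Γ_L=-1.000000, Γ_S=0.777778; launch V₁=2·25/225=0.222222
k=0 src: V=0.2222
k=1 load: inc=0.222222, refl=0.222222·-1.000000=-0.2222; V=0.000000+0.222222+-0.222222=0.0000
k=2 src: inc=-0.222222, refl=-0.222222·0.777778=-0.1728; V=0.222222+-0.222222+-0.172840=-0.1728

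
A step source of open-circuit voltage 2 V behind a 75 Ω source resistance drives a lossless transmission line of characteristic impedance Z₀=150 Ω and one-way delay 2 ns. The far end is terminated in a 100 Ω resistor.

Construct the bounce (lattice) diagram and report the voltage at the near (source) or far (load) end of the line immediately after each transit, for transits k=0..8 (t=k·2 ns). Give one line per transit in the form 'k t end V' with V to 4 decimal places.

0 0 source 1.3333
1 2 load 1.0667
2 4 source 1.1556
3 6 load 1.1378
4 8 source 1.1437
5 10 load 1.1425
6 12 source 1.1429
7 14 load 1.1428
8 16 source 1.1429

Γ_L=-0.200000, Γ_S=-0.333333; launch V₁=2·150/225=1.333333
k=0 src: V=1.3333
k=1 load: inc=1.333333, refl=1.333333·-0.200000=-0.2667; V=0.000000+1.333333+-0.266667=1.0667
k=2 src: inc=-0.266667, refl=-0.266667·-0.333333=0.0889; V=1.333333+-0.266667+0.088889=1.1556
k=3 load: inc=0.088889, refl=0.088889·-0.200000=-0.0178; V=1.066667+0.088889+-0.017778=1.1378
k=4 src: inc=-0.017778, refl=-0.017778·-0.333333=0.0059; V=1.155556+-0.017778+0.005926=1.1437
k=5 load: inc=0.005926, refl=0.005926·-0.200000=-0.0012; V=1.137778+0.005926+-0.001185=1.1425
k=6 src: inc=-0.001185, refl=-0.001185·-0.333333=0.0004; V=1.143704+-0.001185+0.000395=1.1429
k=7 load: inc=0.000395, refl=0.000395·-0.200000=-0.0001; V=1.142519+0.000395+-0.000079=1.1428
k=8 src: inc=-0.000079, refl=-0.000079·-0.333333=0.0000; V=1.142914+-0.000079+0.000026=1.1429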